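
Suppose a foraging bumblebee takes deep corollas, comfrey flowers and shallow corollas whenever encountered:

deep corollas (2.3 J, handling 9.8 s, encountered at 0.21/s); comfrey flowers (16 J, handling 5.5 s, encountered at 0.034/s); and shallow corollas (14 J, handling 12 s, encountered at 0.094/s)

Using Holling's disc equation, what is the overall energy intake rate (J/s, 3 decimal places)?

0.536 J/s

Energy encountered per unit search time: 0.21×2.3 + 0.034×16 + 0.094×14 = 2.343 J/s.
Handling time per unit search time: 0.21×9.8 + 0.034×5.5 + 0.094×12 = 3.373.
Rate = 2.343/(1 + 3.373) = 0.5358 J/s.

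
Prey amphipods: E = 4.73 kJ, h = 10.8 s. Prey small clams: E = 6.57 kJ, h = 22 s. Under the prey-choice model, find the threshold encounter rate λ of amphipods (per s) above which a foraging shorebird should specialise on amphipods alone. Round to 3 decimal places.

At the threshold, the rate on amphipods alone equals the profitability of small clams: λ·4.73/(1 + λ·10.8) = 6.57/22 = 0.2986.
Rearranging, λ(4.73 − 0.2986×10.8) = 0.2986, so λ = 0.2986/1.505 = 0.1985 per s.

0.198 per s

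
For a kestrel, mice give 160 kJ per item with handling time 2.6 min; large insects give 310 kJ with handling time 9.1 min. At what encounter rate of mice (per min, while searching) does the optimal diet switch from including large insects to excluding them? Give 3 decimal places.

0.477 per min

Drop large insects once their profitability E₂/h₂ falls below the rate achievable on mice alone: E₂/h₂ = λE₁/(1 + λh₁).
Solve for λ: λE₁h₂ = E₂(1 + λh₁) → λ(E₁h₂ − E₂h₁) = E₂ → λ = E₂/(E₁h₂ − E₂h₁).
λ = 310/(160×9.1 − 310×2.6) = 310/650 = 0.4769 per min.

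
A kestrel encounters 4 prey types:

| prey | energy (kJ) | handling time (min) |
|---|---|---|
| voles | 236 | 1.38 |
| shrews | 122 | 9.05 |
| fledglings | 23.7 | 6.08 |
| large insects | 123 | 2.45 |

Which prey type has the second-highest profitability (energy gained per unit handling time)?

Profitability E/h (kJ/min): voles = 236/1.38 = 171, shrews = 122/9.05 = 13.5, fledglings = 23.7/6.08 = 3.9, large insects = 123/2.45 = 50.2.
Ranked: voles > large insects > shrews > fledglings.

large insects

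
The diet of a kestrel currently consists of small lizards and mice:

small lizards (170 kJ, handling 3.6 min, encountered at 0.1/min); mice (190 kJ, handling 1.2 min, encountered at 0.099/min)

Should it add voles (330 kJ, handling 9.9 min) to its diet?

Yes

Current rate: (0.1×170 + 0.099×190)/(1 + 0.1×3.6 + 0.099×1.2) = 24.22 kJ/min.
Profitability of voles: 330/9.9 = 33.33 kJ/min.
Since 33.33 > R, including voles increases the long-run rate.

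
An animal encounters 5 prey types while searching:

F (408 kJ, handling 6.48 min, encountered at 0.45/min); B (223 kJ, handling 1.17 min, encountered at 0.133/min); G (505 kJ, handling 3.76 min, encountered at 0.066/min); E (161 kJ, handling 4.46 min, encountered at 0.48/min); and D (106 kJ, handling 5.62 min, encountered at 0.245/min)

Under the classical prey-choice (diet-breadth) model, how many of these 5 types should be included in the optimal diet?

3

E/h in descending order: B 191, G 134, F 63, E 36.1, D 18.9 kJ/min. The optimal diet is the largest prefix of this list for which every included type satisfies E_i/h_i > R on the types above it.
Rate on top 1: 25.67. G: 134 > 25.67 → include.
Rate on top 2: 44.87. F: 63 > 44.87 → include.
Rate on top 3: 57.08. E: 36.1 < 57.08 → exclude; stop.
Optimal diet: B, G, F — 3 of 5 types.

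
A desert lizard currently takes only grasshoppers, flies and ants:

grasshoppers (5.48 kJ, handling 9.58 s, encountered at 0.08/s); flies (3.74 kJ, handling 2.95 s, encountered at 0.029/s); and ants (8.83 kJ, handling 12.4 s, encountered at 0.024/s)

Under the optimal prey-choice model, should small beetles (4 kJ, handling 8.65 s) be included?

Yes

Current rate: (0.08×5.48 + 0.029×3.74 + 0.024×8.83)/(1 + 0.08×9.58 + 0.029×2.95 + 0.024×12.4) = 0.353 kJ/s.
Profitability of small beetles: 4/8.65 = 0.4624 kJ/s.
0.4624 > 0.353, so adding small beetles raises the average — include it.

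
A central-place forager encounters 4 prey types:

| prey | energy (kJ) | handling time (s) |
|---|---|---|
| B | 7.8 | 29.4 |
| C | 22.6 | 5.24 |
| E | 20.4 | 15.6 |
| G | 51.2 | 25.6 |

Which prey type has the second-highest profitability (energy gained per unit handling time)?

In descending order of E/h:
C: 22.6/5.24 = 4.31 kJ/s
G: 51.2/25.6 = 2 kJ/s
E: 20.4/15.6 = 1.31 kJ/s
B: 7.8/29.4 = 0.265 kJ/s

G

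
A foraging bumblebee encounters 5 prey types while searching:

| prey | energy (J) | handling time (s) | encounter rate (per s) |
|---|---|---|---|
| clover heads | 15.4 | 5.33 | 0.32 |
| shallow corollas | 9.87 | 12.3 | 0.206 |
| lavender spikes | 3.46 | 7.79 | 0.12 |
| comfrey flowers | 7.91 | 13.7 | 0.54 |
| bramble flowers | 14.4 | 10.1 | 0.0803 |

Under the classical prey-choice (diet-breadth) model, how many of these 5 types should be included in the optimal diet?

1

Profitabilities (E/h, J/s): clover heads 2.89, bramble flowers 1.43, shallow corollas 0.802, comfrey flowers 0.577, lavender spikes 0.444. Add prey in this order while the next type's profitability exceeds the intake rate on those already taken.
Rate on top 1: 1.821. bramble flowers: 1.43 < 1.821 → exclude; stop.
Optimal diet: clover heads — 1 of 5 types.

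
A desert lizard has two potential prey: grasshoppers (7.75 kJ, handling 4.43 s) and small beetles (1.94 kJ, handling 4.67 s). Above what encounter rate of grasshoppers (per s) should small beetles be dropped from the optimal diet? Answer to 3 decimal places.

0.070 per s

Drop small beetles once their profitability E₂/h₂ falls below the rate achievable on grasshoppers alone: E₂/h₂ = λE₁/(1 + λh₁).
Solve for λ: λE₁h₂ = E₂(1 + λh₁) → λ(E₁h₂ − E₂h₁) = E₂ → λ = E₂/(E₁h₂ − E₂h₁).
λ = 1.94/(7.75×4.67 − 1.94×4.43) = 1.94/27.6 = 0.07029 per s.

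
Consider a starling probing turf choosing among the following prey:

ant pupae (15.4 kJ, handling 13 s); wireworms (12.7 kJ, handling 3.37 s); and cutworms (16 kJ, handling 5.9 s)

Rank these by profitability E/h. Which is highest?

wireworms

Profitability E/h (kJ/s): ant pupae = 15.4/13 = 1.18, wireworms = 12.7/3.37 = 3.77, cutworms = 16/5.9 = 2.71.
Ranked: wireworms > cutworms > ant pupae.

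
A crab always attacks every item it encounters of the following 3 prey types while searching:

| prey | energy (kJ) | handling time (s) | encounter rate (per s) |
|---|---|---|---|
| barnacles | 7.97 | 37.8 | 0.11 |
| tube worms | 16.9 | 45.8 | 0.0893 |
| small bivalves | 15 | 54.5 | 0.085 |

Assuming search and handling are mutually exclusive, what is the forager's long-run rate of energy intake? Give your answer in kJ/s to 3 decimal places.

R = Σλ_iE_i / (1 + Σλ_ih_i)
Numerator: 0.11×7.97 + 0.0893×16.9 + 0.085×15 = 3.661
Denominator: 1 + 0.11×37.8 + 0.0893×45.8 + 0.085×54.5 = 13.88
R = 3.661/13.88 = 0.2637 kJ/s

0.264 kJ/s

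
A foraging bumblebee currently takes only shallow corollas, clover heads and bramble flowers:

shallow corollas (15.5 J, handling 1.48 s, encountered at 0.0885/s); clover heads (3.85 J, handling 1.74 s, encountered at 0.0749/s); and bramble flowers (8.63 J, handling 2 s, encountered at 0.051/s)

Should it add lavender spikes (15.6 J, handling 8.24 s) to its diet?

Yes

On shallow corollas, clover heads and bramble flowers alone, R = ΣλE/(1+Σλh) = 2.1/1.363 = 1.541 J/s.
lavender spikes: E/h = 15.6/8.24 = 1.893 J/s.
1.893 > 1.541, so adding lavender spikes raises the average — include it.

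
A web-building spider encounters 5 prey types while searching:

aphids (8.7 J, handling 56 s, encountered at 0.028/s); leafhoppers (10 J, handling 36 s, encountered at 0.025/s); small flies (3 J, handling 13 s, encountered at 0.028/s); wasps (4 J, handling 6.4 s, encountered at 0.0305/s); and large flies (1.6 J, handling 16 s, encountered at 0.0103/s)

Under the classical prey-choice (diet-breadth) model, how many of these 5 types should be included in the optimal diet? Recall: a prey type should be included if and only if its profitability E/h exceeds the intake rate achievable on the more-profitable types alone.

Rank by E/h (J/s): wasps 0.625, leafhoppers 0.278, small flies 0.231, aphids 0.155, large flies 0.1. Include each in turn until the next type's E/h falls below the running intake rate.
Rate on top 1: 0.1021. leafhoppers: 0.278 > 0.1021 → include.
Rate on top 2: 0.1775. small flies: 0.231 > 0.1775 → include.
Rate on top 3: 0.1854. aphids: 0.155 < 0.1854 → exclude; stop.
Optimal diet: wasps, leafhoppers, small flies — 3 of 5 types.

3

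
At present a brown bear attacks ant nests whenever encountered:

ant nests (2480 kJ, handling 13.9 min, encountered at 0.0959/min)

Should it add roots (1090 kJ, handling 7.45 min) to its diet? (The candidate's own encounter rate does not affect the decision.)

Yes

Intake rate on the current diet: R = (0.0959×2480) / (1 + 0.0959×13.9) = 237.8/2.333 = 101.9 kJ/min.
Profitability of roots: 1090/7.45 = 146.3 kJ/min.
146.3 > 101.9, so adding roots raises the average — include it.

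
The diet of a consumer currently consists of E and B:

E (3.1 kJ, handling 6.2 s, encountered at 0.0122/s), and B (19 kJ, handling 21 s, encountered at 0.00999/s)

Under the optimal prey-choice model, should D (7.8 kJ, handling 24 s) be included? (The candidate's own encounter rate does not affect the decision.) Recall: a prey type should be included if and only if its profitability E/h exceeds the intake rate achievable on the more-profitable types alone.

Intake rate on the current diet: R = (0.0122×3.1 + 0.00999×19) / (1 + 0.0122×6.2 + 0.00999×21) = 0.2276/1.285 = 0.1771 kJ/s.
Profitability of D: 7.8/24 = 0.325 kJ/s.
Since 0.325 > R, including D increases the long-run rate.

Yes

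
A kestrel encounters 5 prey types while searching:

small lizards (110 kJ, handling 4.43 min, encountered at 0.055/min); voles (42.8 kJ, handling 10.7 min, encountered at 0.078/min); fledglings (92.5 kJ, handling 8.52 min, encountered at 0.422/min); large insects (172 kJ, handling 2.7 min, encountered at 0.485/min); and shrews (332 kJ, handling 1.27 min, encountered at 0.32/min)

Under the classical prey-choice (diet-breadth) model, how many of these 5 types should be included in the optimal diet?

1

Profitabilities (E/h, kJ/min): shrews 261, large insects 63.7, small lizards 24.8, fledglings 10.9, voles 4. Add prey in this order while the next type's profitability exceeds the intake rate on those already taken.
Rate on top 1: 75.54. large insects: 63.7 < 75.54 → exclude; stop.
Optimal diet: shrews — 1 of 5 types.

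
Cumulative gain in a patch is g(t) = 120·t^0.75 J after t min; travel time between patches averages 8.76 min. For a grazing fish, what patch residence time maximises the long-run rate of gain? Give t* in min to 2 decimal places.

26.28 min

Optimal t* satisfies g'(t*) = g(t*)/(T + t*).
g'(t) = 0.75·120·t^-0.25. Setting 0.75·120·t^-0.25 = 120·t^0.75/(8.76+t) gives 0.75(8.76+t) = t, so 0.25·t = 0.75×8.76.
t* = 0.75×8.76/0.25 = 26.28 min.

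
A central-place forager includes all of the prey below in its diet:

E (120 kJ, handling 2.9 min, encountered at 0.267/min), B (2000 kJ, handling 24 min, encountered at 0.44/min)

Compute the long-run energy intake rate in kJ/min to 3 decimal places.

R = (0.267×120 + 0.44×2000) / (1 + 0.267×2.9 + 0.44×24) = 912/12.33 = 73.94 kJ/min.

73.943 kJ/min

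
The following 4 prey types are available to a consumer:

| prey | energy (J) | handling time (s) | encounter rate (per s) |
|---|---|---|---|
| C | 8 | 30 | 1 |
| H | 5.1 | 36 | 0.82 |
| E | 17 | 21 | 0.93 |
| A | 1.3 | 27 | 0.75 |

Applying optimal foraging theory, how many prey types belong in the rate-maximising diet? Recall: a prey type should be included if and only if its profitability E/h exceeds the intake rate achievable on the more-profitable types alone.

E/h in descending order: E 0.81, C 0.267, H 0.142, A 0.0481 J/s. The optimal diet is the largest prefix of this list for which every included type satisfies E_i/h_i > R on the types above it.
Rate on top 1: 0.7701. C: 0.267 < 0.7701 → exclude; stop.
Optimal diet: E — 1 of 4 types.

1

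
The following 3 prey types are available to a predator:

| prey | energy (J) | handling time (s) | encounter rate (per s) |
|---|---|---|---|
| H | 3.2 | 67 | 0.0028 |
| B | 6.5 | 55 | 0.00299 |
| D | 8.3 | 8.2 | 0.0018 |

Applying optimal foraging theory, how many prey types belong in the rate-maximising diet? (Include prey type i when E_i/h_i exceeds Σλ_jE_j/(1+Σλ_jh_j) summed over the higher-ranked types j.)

E/h in descending order: D 1.01, B 0.118, H 0.0478 J/s. The optimal diet is the largest prefix of this list for which every included type satisfies E_i/h_i > R on the types above it.
Rate on top 1: 0.01472. B: 0.118 > 0.01472 → include.
Rate on top 2: 0.02915. H: 0.0478 > 0.02915 → include.
Optimal diet: D, B, H — 3 of 3 types.

3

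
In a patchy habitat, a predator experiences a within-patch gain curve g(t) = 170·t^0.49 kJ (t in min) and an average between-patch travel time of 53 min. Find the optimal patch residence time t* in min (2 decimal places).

By the marginal value theorem, leave when the instantaneous gain rate g'(t) equals the habitat-wide average g(t)/(T + t).
g'(t) = 0.49·170·t^-0.51. Setting 0.49·170·t^-0.51 = 170·t^0.49/(53+t) gives 0.49(53+t) = t, so 0.51·t = 0.49×53.
t* = 0.49×53/0.51 = 50.92 min.

50.92 min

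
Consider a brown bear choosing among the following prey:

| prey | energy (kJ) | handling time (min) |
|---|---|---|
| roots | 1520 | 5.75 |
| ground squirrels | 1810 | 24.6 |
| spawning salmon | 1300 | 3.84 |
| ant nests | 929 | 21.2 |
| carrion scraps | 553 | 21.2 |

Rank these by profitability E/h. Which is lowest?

carrion scraps

Profitability E/h (kJ/min): roots = 1520/5.75 = 264, ground squirrels = 1810/24.6 = 73.6, spawning salmon = 1300/3.84 = 339, ant nests = 929/21.2 = 43.8, carrion scraps = 553/21.2 = 26.1.
Ranked: spawning salmon > roots > ground squirrels > ant nests > carrion scraps.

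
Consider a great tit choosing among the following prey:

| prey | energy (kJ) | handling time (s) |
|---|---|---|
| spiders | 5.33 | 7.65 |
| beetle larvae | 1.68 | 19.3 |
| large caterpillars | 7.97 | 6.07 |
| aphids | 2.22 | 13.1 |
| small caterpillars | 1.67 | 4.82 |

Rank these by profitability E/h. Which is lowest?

Profitability E/h (kJ/s): spiders = 5.33/7.65 = 0.697, beetle larvae = 1.68/19.3 = 0.087, large caterpillars = 7.97/6.07 = 1.31, aphids = 2.22/13.1 = 0.169, small caterpillars = 1.67/4.82 = 0.346.
Ranked: large caterpillars > spiders > small caterpillars > aphids > beetle larvae.

beetle larvae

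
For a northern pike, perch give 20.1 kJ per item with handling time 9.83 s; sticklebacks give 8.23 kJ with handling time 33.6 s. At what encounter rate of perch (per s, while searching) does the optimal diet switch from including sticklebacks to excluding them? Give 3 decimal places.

Drop sticklebacks once their profitability E₂/h₂ falls below the rate achievable on perch alone: E₂/h₂ = λE₁/(1 + λh₁).
Solve for λ: λE₁h₂ = E₂(1 + λh₁) → λ(E₁h₂ − E₂h₁) = E₂ → λ = E₂/(E₁h₂ − E₂h₁).
λ = 8.23/(20.1×33.6 − 8.23×9.83) = 8.23/594.5 = 0.01384 per s.

0.014 per s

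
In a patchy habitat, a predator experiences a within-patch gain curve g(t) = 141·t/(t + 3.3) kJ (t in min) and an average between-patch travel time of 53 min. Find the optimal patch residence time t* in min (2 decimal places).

13.22 min

By the marginal value theorem, leave when the instantaneous gain rate g'(t) equals the habitat-wide average g(t)/(T + t).
g'(t) = 141·3.3/(t + 3.3)². Setting 141·3.3/(t+3.3)² = 141t/[(t+3.3)(53+t)] gives 3.3(53+t) = t(t+3.3), so t² = 3.3×53 = 174.9.
t* = √174.9 = 13.22 min.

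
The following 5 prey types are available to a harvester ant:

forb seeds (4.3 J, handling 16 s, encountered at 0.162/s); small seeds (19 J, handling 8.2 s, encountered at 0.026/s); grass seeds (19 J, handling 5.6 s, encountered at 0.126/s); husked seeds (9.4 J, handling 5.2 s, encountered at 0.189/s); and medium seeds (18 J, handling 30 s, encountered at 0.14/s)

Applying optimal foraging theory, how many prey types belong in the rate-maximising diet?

Profitabilities (E/h, J/s): grass seeds 3.39, small seeds 2.32, husked seeds 1.81, medium seeds 0.6, forb seeds 0.269. Add prey in this order while the next type's profitability exceeds the intake rate on those already taken.
Rate on top 1: 1.404. small seeds: 2.32 > 1.404 → include.
Rate on top 2: 1.505. husked seeds: 1.81 > 1.505 → include.
Rate on top 3: 1.608. medium seeds: 0.6 < 1.608 → exclude; stop.
Optimal diet: grass seeds, small seeds, husked seeds — 3 of 5 types.

3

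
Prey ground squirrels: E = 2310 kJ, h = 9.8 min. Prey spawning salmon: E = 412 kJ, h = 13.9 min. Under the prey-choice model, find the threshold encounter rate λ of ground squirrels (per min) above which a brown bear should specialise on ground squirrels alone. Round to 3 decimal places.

At the threshold, the rate on ground squirrels alone equals the profitability of spawning salmon: λ·2310/(1 + λ·9.8) = 412/13.9 = 29.64.
Rearranging, λ(2310 − 29.64×9.8) = 29.64, so λ = 29.64/2020 = 0.01468 per min.

0.015 per min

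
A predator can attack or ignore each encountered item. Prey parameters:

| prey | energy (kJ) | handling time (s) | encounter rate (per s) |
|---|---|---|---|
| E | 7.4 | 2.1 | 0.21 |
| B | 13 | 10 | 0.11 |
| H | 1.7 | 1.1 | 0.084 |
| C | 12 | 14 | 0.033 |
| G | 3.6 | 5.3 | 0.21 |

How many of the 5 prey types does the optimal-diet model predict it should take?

E/h in descending order: E 3.52, H 1.55, B 1.3, C 0.857, G 0.679 kJ/s. The optimal diet is the largest prefix of this list for which every included type satisfies E_i/h_i > R on the types above it.
Rate on top 1: 1.078. H: 1.55 > 1.078 → include.
Rate on top 2: 1.107. B: 1.3 > 1.107 → include.
Rate on top 3: 1.187. C: 0.857 < 1.187 → exclude; stop.
Optimal diet: E, H, B — 3 of 5 types.

3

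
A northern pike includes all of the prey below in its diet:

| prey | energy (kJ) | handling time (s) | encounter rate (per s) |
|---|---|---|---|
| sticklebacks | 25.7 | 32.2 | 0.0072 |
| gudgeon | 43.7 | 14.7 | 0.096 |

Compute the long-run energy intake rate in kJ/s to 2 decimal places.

Energy encountered per unit search time: 0.0072×25.7 + 0.096×43.7 = 4.38 kJ/s.
Handling time per unit search time: 0.0072×32.2 + 0.096×14.7 = 1.643.
Rate = 4.38/(1 + 1.643) = 1.657 kJ/s.

1.66 kJ/s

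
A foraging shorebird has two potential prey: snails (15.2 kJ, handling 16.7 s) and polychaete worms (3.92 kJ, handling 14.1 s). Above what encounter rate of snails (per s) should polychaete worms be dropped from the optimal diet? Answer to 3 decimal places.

0.026 per s

Drop polychaete worms once their profitability E₂/h₂ falls below the rate achievable on snails alone: E₂/h₂ = λE₁/(1 + λh₁).
Solve for λ: λE₁h₂ = E₂(1 + λh₁) → λ(E₁h₂ − E₂h₁) = E₂ → λ = E₂/(E₁h₂ − E₂h₁).
λ = 3.92/(15.2×14.1 − 3.92×16.7) = 3.92/148.9 = 0.02633 per s.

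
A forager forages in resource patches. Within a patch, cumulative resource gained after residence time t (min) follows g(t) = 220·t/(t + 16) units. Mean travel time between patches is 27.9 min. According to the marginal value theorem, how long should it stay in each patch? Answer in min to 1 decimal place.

21.1 min

Optimal t* satisfies g'(t*) = g(t*)/(T + t*).
g'(t) = 220·16/(t + 16)². Setting 220·16/(t+16)² = 220t/[(t+16)(27.9+t)] gives 16(27.9+t) = t(t+16), so t² = 16×27.9 = 446.4.
t* = √446.4 = 21.13 min.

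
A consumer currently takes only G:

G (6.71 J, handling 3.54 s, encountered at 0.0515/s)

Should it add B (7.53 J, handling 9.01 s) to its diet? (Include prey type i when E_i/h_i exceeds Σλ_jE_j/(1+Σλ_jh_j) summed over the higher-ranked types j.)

Yes

On G alone, R = ΣλE/(1+Σλh) = 0.3456/1.182 = 0.2923 J/s.
Profitability of B: 7.53/9.01 = 0.8357 J/s.
0.8357 > 0.2923, so adding B raises the average — include it.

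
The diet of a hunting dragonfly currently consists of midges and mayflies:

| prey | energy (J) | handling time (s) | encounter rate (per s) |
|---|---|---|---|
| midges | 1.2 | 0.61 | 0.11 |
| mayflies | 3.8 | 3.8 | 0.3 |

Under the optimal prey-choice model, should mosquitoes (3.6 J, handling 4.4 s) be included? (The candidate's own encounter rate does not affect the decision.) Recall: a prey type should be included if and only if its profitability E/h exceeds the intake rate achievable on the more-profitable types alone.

Current rate: (0.11×1.2 + 0.3×3.8)/(1 + 0.11×0.61 + 0.3×3.8) = 0.5763 J/s.
mosquitoes: E/h = 3.6/4.4 = 0.8182 J/s.
Since 0.8182 > R, including mosquitoes increases the long-run rate.

Yes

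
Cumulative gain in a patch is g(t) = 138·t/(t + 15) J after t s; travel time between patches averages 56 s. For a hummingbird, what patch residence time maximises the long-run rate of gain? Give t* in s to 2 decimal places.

By the marginal value theorem, leave when the instantaneous gain rate g'(t) equals the habitat-wide average g(t)/(T + t).
g'(t) = 138·15/(t + 15)². Setting 138·15/(t+15)² = 138t/[(t+15)(56+t)] gives 15(56+t) = t(t+15), so t² = 15×56 = 840.
t* = √840 = 28.98 s.

28.98 s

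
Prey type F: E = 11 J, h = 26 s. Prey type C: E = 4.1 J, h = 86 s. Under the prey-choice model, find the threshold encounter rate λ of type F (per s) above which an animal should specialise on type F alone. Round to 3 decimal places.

Drop type C once their profitability E₂/h₂ falls below the rate achievable on type F alone: E₂/h₂ = λE₁/(1 + λh₁).
Solve for λ: λE₁h₂ = E₂(1 + λh₁) → λ(E₁h₂ − E₂h₁) = E₂ → λ = E₂/(E₁h₂ − E₂h₁).
λ = 4.1/(11×86 − 4.1×26) = 4.1/839.4 = 0.004884 per s.

0.005 per s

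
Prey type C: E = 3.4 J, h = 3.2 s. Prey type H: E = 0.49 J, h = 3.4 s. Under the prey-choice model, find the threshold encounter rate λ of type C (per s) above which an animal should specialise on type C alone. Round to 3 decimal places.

0.049 per s

The zero-one rule: include type H iff E₂/h₂ > λE₁/(1+λh₁). Equality gives the switch point.
λE₁h₂ = E₂ + λE₂h₁ ⇒ λ = E₂/(E₁h₂ − E₂h₁) = 0.49/(11.56 − 1.568) = 0.04904 per s.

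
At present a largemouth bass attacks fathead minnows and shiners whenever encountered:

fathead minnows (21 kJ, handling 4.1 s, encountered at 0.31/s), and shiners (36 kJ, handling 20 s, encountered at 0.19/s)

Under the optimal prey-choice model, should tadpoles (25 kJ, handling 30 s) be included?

On fathead minnows and shiners alone, R = ΣλE/(1+Σλh) = 13.35/6.071 = 2.199 kJ/s.
Profitability of tadpoles: 25/30 = 0.8333 kJ/s.
0.8333 < 2.199, so adding tadpoles would lower the average — exclude it.

No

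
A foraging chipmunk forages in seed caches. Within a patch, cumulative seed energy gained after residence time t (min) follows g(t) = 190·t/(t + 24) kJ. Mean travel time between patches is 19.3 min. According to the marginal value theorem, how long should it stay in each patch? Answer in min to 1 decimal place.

21.5 min

By the marginal value theorem, leave when the instantaneous gain rate g'(t) equals the habitat-wide average g(t)/(T + t).
g'(t) = 190·24/(t + 24)². Setting 190·24/(t+24)² = 190t/[(t+24)(19.3+t)] gives 24(19.3+t) = t(t+24), so t² = 24×19.3 = 463.2.
t* = √463.2 = 21.52 min.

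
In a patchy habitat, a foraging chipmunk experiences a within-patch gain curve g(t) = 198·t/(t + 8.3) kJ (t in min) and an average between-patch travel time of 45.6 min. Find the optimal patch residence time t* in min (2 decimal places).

Optimal t* satisfies g'(t*) = g(t*)/(T + t*).
g'(t) = 198·8.3/(t + 8.3)². Setting 198·8.3/(t+8.3)² = 198t/[(t+8.3)(45.6+t)] gives 8.3(45.6+t) = t(t+8.3), so t² = 8.3×45.6 = 378.5.
t* = √378.5 = 19.45 min.

19.45 min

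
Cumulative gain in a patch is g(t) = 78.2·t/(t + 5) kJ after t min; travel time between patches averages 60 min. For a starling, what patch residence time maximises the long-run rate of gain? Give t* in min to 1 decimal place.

By the marginal value theorem, leave when the instantaneous gain rate g'(t) equals the habitat-wide average g(t)/(T + t).
g'(t) = 78.2·5/(t + 5)². Setting 78.2·5/(t+5)² = 78.2t/[(t+5)(60+t)] gives 5(60+t) = t(t+5), so t² = 5×60 = 300.
t* = √300 = 17.32 min.

17.3 min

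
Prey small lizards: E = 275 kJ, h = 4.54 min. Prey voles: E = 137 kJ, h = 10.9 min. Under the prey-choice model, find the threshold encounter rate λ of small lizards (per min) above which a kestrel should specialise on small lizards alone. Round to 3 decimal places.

Drop voles once their profitability E₂/h₂ falls below the rate achievable on small lizards alone: E₂/h₂ = λE₁/(1 + λh₁).
Solve for λ: λE₁h₂ = E₂(1 + λh₁) → λ(E₁h₂ − E₂h₁) = E₂ → λ = E₂/(E₁h₂ − E₂h₁).
λ = 137/(275×10.9 − 137×4.54) = 137/2376 = 0.05767 per min.

0.058 per min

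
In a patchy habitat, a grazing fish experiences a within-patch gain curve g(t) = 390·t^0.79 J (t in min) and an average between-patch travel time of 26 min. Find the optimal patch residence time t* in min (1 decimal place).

Optimal t* satisfies g'(t*) = g(t*)/(T + t*).
g'(t) = 0.79·390·t^-0.21. Setting 0.79·390·t^-0.21 = 390·t^0.79/(26+t) gives 0.79(26+t) = t, so 0.21·t = 0.79×26.
t* = 0.79×26/0.21 = 97.81 min.

97.8 min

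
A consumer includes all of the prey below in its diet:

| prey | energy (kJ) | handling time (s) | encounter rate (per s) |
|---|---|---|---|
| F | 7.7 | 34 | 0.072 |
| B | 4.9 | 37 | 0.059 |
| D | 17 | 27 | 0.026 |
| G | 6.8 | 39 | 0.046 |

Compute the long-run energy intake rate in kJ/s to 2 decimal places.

Energy encountered per unit search time: 0.072×7.7 + 0.059×4.9 + 0.026×17 + 0.046×6.8 = 1.598 kJ/s.
Handling time per unit search time: 0.072×34 + 0.059×37 + 0.026×27 + 0.046×39 = 7.127.
Rate = 1.598/(1 + 7.127) = 0.1967 kJ/s.

0.20 kJ/s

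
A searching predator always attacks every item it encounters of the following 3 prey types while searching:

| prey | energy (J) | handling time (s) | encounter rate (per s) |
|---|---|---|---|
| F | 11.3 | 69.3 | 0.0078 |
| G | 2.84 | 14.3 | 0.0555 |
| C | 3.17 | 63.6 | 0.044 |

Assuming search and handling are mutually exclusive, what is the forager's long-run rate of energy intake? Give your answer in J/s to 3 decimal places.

0.075 J/s

R = Σλ_iE_i / (1 + Σλ_ih_i)
Numerator: 0.0078×11.3 + 0.0555×2.84 + 0.044×3.17 = 0.3852
Denominator: 1 + 0.0078×69.3 + 0.0555×14.3 + 0.044×63.6 = 5.133
R = 0.3852/5.133 = 0.07506 J/s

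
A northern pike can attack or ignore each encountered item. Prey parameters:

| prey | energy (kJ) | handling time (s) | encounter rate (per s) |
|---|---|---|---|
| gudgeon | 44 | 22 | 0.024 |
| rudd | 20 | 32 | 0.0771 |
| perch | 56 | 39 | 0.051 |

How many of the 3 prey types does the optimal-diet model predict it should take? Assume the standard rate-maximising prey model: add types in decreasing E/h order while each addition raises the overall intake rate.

2

Rank by E/h (kJ/s): gudgeon 2, perch 1.44, rudd 0.625. Include each in turn until the next type's E/h falls below the running intake rate.
Rate on top 1: 0.6911. perch: 1.44 > 0.6911 → include.
Rate on top 2: 1.112. rudd: 0.625 < 1.112 → exclude; stop.
Optimal diet: gudgeon, perch — 2 of 3 types.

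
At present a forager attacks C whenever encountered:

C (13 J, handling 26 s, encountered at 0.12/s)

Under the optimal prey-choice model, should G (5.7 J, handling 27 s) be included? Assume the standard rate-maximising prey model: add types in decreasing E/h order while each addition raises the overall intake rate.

No

Intake rate on the current diet: R = (0.12×13) / (1 + 0.12×26) = 1.56/4.12 = 0.3786 J/s.
G: E/h = 5.7/27 = 0.2111 J/s.
0.2111 < 0.3786, so adding G would lower the average — exclude it.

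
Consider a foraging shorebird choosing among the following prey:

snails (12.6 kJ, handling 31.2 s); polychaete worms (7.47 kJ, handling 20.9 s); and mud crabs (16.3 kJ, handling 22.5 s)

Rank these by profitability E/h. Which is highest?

Profitability E/h (kJ/s): snails = 12.6/31.2 = 0.404, polychaete worms = 7.47/20.9 = 0.357, mud crabs = 16.3/22.5 = 0.724.
Ranked: mud crabs > snails > polychaete worms.

mud crabs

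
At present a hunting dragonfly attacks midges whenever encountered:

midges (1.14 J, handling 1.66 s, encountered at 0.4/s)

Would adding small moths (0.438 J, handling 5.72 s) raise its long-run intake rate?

Current rate: (0.4×1.14)/(1 + 0.4×1.66) = 0.274 J/s.
small moths: E/h = 0.438/5.72 = 0.07657 J/s.
0.07657 < 0.274, so adding small moths would lower the average — exclude it.

No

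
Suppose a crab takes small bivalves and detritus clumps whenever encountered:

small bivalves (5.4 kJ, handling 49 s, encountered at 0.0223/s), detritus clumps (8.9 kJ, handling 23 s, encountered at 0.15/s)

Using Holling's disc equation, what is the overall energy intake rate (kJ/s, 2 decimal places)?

0.26 kJ/s

R = (0.0223×5.4 + 0.15×8.9) / (1 + 0.0223×49 + 0.15×23) = 1.455/5.543 = 0.2626 kJ/s.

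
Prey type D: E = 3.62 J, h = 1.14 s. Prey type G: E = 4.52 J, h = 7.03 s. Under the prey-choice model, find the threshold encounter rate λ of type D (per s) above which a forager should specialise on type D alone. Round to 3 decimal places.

The zero-one rule: include type G iff E₂/h₂ > λE₁/(1+λh₁). Equality gives the switch point.
λE₁h₂ = E₂ + λE₂h₁ ⇒ λ = E₂/(E₁h₂ − E₂h₁) = 4.52/(25.45 − 5.153) = 0.2227 per s.

0.223 per s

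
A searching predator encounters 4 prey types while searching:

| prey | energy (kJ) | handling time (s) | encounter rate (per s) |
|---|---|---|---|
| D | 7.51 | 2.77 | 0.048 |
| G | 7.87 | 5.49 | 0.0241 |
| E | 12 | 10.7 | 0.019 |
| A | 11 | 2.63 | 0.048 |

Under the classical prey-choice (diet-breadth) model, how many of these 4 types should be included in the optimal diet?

4

Profitabilities (E/h, kJ/s): A 4.18, D 2.71, G 1.43, E 1.12. Add prey in this order while the next type's profitability exceeds the intake rate on those already taken.
Rate on top 1: 0.4688. D: 2.71 > 0.4688 → include.
Rate on top 2: 0.7056. G: 1.43 > 0.7056 → include.
Rate on top 3: 0.7748. E: 1.12 > 0.7748 → include.
Optimal diet: A, D, G, E — 4 of 4 types.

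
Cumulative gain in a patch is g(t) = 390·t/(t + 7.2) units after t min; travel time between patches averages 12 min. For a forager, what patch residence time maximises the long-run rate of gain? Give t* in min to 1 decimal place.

Maximise g(t)/(T+t): set derivative to zero → g'(t)(T+t) = g(t).
g'(t) = 390·7.2/(t + 7.2)². Setting 390·7.2/(t+7.2)² = 390t/[(t+7.2)(12+t)] gives 7.2(12+t) = t(t+7.2), so t² = 7.2×12 = 86.4.
t* = √86.4 = 9.295 min.

9.3 min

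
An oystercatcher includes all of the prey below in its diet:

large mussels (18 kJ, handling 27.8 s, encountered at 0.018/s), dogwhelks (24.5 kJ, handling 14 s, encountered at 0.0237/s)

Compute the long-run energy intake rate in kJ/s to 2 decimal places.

0.49 kJ/s

R = (0.018×18 + 0.0237×24.5) / (1 + 0.018×27.8 + 0.0237×14) = 0.9046/1.832 = 0.4938 kJ/s.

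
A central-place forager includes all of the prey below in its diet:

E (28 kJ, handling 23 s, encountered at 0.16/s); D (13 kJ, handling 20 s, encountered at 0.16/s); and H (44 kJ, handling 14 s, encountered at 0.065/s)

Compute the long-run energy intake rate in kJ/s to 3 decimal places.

1.072 kJ/s

R = Σλ_iE_i / (1 + Σλ_ih_i)
Numerator: 0.16×28 + 0.16×13 + 0.065×44 = 9.42
Denominator: 1 + 0.16×23 + 0.16×20 + 0.065×14 = 8.79
R = 9.42/8.79 = 1.072 kJ/s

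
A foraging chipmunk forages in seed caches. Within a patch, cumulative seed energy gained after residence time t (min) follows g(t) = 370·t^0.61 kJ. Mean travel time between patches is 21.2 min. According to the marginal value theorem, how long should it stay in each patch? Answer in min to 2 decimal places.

33.16 min

Optimal t* satisfies g'(t*) = g(t*)/(T + t*).
g'(t) = 0.61·370·t^-0.39. Setting 0.61·370·t^-0.39 = 370·t^0.61/(21.2+t) gives 0.61(21.2+t) = t, so 0.39·t = 0.61×21.2.
t* = 0.61×21.2/0.39 = 33.16 min.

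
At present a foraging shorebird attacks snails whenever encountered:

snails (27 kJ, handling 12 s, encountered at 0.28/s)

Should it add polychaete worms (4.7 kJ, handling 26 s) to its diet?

Intake rate on the current diet: R = (0.28×27) / (1 + 0.28×12) = 7.56/4.36 = 1.734 kJ/s.
Profitability of polychaete worms: 4.7/26 = 0.1808 kJ/s.
Since 0.1808 < R, time spent handling polychaete worms is better spent searching.

No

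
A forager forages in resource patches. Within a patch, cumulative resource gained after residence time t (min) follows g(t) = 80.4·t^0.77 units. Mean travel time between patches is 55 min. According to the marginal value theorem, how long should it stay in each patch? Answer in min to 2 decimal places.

184.13 min

By the marginal value theorem, leave when the instantaneous gain rate g'(t) equals the habitat-wide average g(t)/(T + t).
g'(t) = 0.77·80.4·t^-0.23. Setting 0.77·80.4·t^-0.23 = 80.4·t^0.77/(55+t) gives 0.77(55+t) = t, so 0.23·t = 0.77×55.
t* = 0.77×55/0.23 = 184.1 min.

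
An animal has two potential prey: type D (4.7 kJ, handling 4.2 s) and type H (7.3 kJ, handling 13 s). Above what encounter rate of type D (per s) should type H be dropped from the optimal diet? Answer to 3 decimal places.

0.240 per s

The zero-one rule: include type H iff E₂/h₂ > λE₁/(1+λh₁). Equality gives the switch point.
λE₁h₂ = E₂ + λE₂h₁ ⇒ λ = E₂/(E₁h₂ − E₂h₁) = 7.3/(61.1 − 30.66) = 0.2398 per s.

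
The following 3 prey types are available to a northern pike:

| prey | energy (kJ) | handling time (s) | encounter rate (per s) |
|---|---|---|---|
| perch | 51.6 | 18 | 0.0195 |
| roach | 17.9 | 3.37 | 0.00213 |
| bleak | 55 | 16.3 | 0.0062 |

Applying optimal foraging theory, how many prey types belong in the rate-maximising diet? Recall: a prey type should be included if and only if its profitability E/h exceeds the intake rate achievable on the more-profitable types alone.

3

Profitabilities (E/h, kJ/s): roach 5.31, bleak 3.37, perch 2.87. Add prey in this order while the next type's profitability exceeds the intake rate on those already taken.
Rate on top 1: 0.03786. bleak: 3.37 > 0.03786 → include.
Rate on top 2: 0.3421. perch: 2.87 > 0.3421 → include.
Optimal diet: roach, bleak, perch — 3 of 3 types.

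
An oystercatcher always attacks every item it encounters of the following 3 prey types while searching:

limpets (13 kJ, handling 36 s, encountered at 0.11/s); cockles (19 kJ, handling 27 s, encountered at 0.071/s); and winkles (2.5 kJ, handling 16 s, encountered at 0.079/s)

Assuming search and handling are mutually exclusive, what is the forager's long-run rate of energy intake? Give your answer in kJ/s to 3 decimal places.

Energy encountered per unit search time: 0.11×13 + 0.071×19 + 0.079×2.5 = 2.976 kJ/s.
Handling time per unit search time: 0.11×36 + 0.071×27 + 0.079×16 = 7.141.
Rate = 2.976/(1 + 7.141) = 0.3656 kJ/s.

0.366 kJ/s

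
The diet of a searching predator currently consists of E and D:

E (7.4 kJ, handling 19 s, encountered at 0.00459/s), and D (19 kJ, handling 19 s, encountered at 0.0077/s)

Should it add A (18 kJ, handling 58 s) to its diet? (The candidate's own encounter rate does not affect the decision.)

Yes

Current rate: (0.00459×7.4 + 0.0077×19)/(1 + 0.00459×19 + 0.0077×19) = 0.1461 kJ/s.
Profitability of A: 18/58 = 0.3103 kJ/s.
0.3103 > 0.1461, so adding A raises the average — include it.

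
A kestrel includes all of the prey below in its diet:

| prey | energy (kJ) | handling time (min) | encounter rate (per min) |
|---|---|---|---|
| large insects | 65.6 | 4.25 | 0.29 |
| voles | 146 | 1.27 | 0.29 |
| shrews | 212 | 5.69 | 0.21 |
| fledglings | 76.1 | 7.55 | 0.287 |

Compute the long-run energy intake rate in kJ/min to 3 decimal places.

R = Σλ_iE_i / (1 + Σλ_ih_i)
Numerator: 0.29×65.6 + 0.29×146 + 0.21×212 + 0.287×76.1 = 127.7
Denominator: 1 + 0.29×4.25 + 0.29×1.27 + 0.21×5.69 + 0.287×7.55 = 5.963
R = 127.7/5.963 = 21.42 kJ/min

21.421 kJ/min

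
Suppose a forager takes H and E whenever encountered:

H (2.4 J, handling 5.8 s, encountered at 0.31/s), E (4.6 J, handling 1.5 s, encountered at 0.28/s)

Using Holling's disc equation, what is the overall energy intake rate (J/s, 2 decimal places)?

R = Σλ_iE_i / (1 + Σλ_ih_i)
Numerator: 0.31×2.4 + 0.28×4.6 = 2.032
Denominator: 1 + 0.31×5.8 + 0.28×1.5 = 3.218
R = 2.032/3.218 = 0.6314 J/s

0.63 J/s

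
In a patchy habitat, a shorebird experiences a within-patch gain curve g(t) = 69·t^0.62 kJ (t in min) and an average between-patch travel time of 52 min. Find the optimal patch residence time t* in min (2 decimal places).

84.84 min

Maximise g(t)/(T+t): set derivative to zero → g'(t)(T+t) = g(t).
g'(t) = 0.62·69·t^-0.38. Setting 0.62·69·t^-0.38 = 69·t^0.62/(52+t) gives 0.62(52+t) = t, so 0.38·t = 0.62×52.
t* = 0.62×52/0.38 = 84.84 min.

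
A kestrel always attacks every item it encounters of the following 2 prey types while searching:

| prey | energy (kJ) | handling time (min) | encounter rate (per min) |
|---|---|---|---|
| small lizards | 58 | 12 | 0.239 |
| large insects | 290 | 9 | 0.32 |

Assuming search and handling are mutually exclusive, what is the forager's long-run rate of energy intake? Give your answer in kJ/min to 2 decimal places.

15.81 kJ/min

R = (0.239×58 + 0.32×290) / (1 + 0.239×12 + 0.32×9) = 106.7/6.748 = 15.81 kJ/min.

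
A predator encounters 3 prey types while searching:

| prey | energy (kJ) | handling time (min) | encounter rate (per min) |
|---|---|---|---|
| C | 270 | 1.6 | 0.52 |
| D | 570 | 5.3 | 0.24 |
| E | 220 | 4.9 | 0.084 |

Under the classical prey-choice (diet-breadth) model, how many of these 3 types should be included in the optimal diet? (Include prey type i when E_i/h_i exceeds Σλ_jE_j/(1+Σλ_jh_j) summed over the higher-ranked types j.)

2

Rank by E/h (kJ/min): C 169, D 108, E 44.9. Include each in turn until the next type's E/h falls below the running intake rate.
Rate on top 1: 76.64. D: 108 > 76.64 → include.
Rate on top 2: 89.3. E: 44.9 < 89.3 → exclude; stop.
Optimal diet: C, D — 2 of 3 types.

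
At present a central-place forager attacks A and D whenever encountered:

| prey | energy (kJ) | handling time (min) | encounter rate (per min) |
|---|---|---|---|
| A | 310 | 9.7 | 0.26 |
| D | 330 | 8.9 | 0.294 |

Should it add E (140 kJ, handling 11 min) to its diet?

No

Intake rate on the current diet: R = (0.26×310 + 0.294×330) / (1 + 0.26×9.7 + 0.294×8.9) = 177.6/6.139 = 28.93 kJ/min.
E: E/h = 140/11 = 12.73 kJ/min.
Since 12.73 < R, time spent handling E is better spent searching.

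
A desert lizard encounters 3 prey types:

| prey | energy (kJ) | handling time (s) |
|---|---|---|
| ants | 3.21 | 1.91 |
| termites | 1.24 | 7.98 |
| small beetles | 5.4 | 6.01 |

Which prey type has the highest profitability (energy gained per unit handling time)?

ants

Profitability E/h (kJ/s): ants = 3.21/1.91 = 1.68, termites = 1.24/7.98 = 0.155, small beetles = 5.4/6.01 = 0.899.
Ranked: ants > small beetles > termites.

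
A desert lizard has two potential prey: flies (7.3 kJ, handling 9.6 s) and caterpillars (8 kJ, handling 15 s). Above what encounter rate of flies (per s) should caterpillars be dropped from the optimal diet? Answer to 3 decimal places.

0.245 per s

At the threshold, the rate on flies alone equals the profitability of caterpillars: λ·7.3/(1 + λ·9.6) = 8/15 = 0.5333.
Rearranging, λ(7.3 − 0.5333×9.6) = 0.5333, so λ = 0.5333/2.18 = 0.2446 per s.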